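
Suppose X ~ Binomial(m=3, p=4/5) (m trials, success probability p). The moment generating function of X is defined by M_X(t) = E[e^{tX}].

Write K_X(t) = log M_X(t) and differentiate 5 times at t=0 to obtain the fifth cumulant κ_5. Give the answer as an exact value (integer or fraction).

M_X(t) = (4*e^(t)/5 + 1/5)^3
K_X(t) = log M_X(t) = 3*log(4*e^(t)/5 + 1/5)
dK/dt = 12*e^(t)/(4*e^(t) + 1)
d^2K/dt^2 = 12*e^(t)/(16*e^(2*t) + 8*e^(t) + 1)
d^3K/dt^3 = (-48*e^(2*t) + 12*e^(t))/(64*e^(3*t) + 48*e^(2*t) + 12*e^(t) + 1)
d^4K/dt^4 = (192*e^(3*t) - 192*e^(2*t) + 12*e^(t))/(256*e^(4*t) + 256*e^(3*t) + 96*e^(2*t) + 16*e^(t) + 1)
d^5K/dt^5 = (-768*e^(4*t) + 2112*e^(3*t) - 528*e^(2*t) + 12*e^(t))/(1024*e^(5*t) + 1280*e^(4*t) + 640*e^(3*t) + 160*e^(2*t) + 20*e^(t) + 1)

κ_5 = d^5K/dt^5 |_{t=0} = 828/3125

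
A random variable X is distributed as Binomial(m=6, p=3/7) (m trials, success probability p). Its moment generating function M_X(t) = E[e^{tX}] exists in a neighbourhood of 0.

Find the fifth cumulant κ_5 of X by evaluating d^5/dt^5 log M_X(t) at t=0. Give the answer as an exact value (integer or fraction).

M_X(t) = (3*e^(t)/7 + 4/7)^6
K_X(t) = log M_X(t) = 6*log(3*e^(t)/7 + 4/7)
D^5[K](t) = (-1944*e^(4*t) + 28512*e^(3*t) - 38016*e^(2*t) + 4608*e^(t))/(243*e^(5*t) + 1620*e^(4*t) + 4320*e^(3*t) + 5760*e^(2*t) + 3840*e^(t) + 1024)

κ_5 = D^5[K](0) = -6840/16807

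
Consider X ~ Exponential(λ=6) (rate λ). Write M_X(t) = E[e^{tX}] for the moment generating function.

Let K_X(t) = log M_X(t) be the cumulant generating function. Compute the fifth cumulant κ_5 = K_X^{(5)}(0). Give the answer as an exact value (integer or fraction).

κ_5 = K^(5)(0) = 1/324

M_X(t) = 6/(6 - t)
K_X(t) = log M_X(t) = -log(6 - t) + log(6)
K^(5)(t) = -24/(t^5 - 30*t^4 + 360*t^3 - 2160*t^2 + 6480*t - 7776)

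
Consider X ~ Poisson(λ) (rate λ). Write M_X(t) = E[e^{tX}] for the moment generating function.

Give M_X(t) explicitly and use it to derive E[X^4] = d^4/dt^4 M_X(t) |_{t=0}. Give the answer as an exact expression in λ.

M_X(t) = e^(λ*(e^(t) - 1))
M^(4)(t) = (λ^4*e^(4*t)*e^(λ*e^(t)) + 6*λ^3*e^(3*t)*e^(λ*e^(t)) + 7*λ^2*e^(2*t)*e^(λ*e^(t)) + λ*e^(t)*e^(λ*e^(t)))*e^(-λ)

E[X^4] = M^(4)(0) = λ*(λ^3 + 6*λ^2 + 7*λ + 1)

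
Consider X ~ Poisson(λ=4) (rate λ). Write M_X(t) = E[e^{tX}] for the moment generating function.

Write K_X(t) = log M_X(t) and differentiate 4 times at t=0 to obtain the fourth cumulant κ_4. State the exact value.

κ_4 = K^(4)(0) = 4

M_X(t) = e^(4*e^(t) - 4)
K_X(t) = log M_X(t) = 4*e^(t) - 4
K^(4)(t) = 4*e^(t)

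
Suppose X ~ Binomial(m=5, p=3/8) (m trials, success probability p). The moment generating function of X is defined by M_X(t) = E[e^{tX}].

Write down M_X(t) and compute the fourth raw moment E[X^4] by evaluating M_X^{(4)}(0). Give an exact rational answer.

M_X(t) = (3*e^(t)/8 + 5/8)^5
M′(t) = 1215*e^(5*t)/32768 + 2025*e^(4*t)/8192 + 10125*e^(3*t)/16384 + 5625*e^(2*t)/8192 + 9375*e^(t)/32768
M′′(t) = 6075*e^(5*t)/32768 + 2025*e^(4*t)/2048 + 30375*e^(3*t)/16384 + 5625*e^(2*t)/4096 + 9375*e^(t)/32768
M′′′(t) = 30375*e^(5*t)/32768 + 2025*e^(4*t)/512 + 91125*e^(3*t)/16384 + 5625*e^(2*t)/2048 + 9375*e^(t)/32768
M′′′′(t) = 151875*e^(5*t)/32768 + 2025*e^(4*t)/128 + 273375*e^(3*t)/16384 + 5625*e^(2*t)/1024 + 9375*e^(t)/32768

E[X^4] = M′′′′(0) = 21975/512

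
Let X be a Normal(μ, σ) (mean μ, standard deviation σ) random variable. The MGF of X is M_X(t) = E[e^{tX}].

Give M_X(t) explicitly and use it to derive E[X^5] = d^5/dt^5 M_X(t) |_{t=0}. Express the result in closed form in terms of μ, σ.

E[X^5] = d^5M/dt^5 |_{t=0} = μ*(μ^4 + 10*μ^2*σ^2 + 15*σ^4)

M_X(t) = e^(μ*t + σ^2*t^2/2)
dM/dt = μ*e^(μ*t)*e^(σ^2*t^2/2) + σ^2*t*e^(μ*t)*e^(σ^2*t^2/2)
d^2M/dt^2 = μ^2*e^(μ*t)*e^(σ^2*t^2/2) + 2*μ*σ^2*t*e^(μ*t)*e^(σ^2*t^2/2) + σ^4*t^2*e^(μ*t)*e^(σ^2*t^2/2) + σ^2*e^(μ*t)*e^(σ^2*t^2/2)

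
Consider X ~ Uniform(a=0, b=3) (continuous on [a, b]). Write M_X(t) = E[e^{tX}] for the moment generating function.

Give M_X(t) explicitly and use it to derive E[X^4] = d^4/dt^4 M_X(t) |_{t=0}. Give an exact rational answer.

M_X(t) = (e^(3*t) - 1)/(3*t)
M′(t) = (3*t*e^(3*t) - e^(3*t) + 1)/(3*t^2)
M′′(t) = (9*t^2*e^(3*t) - 6*t*e^(3*t) + 2*e^(3*t) - 2)/(3*t^3)
M′′′(t) = (9*t^3*e^(3*t) - 9*t^2*e^(3*t) + 6*t*e^(3*t) - 2*e^(3*t) + 2)/t^4
M′′′′(t) = (27*t^4*e^(3*t) - 36*t^3*e^(3*t) + 36*t^2*e^(3*t) - 24*t*e^(3*t) + 8*e^(3*t) - 8)/t^5

E[X^4] = M′′′′(0) = 81/5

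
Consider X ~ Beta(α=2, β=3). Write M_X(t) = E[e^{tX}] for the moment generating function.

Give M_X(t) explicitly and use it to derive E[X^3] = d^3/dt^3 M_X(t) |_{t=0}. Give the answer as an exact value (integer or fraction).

E[X^3] = M^(3)(0) = 4/35

M_X(t) = ₁F₁(2; 5; t)
M^(3)(t) = 4*₁F₁(5; 8; t)/35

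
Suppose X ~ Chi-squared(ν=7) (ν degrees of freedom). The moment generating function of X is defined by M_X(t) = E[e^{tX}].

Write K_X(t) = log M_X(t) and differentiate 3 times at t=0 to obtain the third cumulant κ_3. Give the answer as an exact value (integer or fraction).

κ_3 = D^3[K](0) = 56

M_X(t) = (1 - 2*t)^(-7/2)
K_X(t) = log M_X(t) = -7*log(1 - 2*t)/2
D^3[K](t) = -56/(8*t^3 - 12*t^2 + 6*t - 1)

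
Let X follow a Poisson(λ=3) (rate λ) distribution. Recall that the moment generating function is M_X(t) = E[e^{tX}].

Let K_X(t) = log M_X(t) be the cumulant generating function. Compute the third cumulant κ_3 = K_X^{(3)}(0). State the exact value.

M_X(t) = e^(3*e^(t) - 3)
K_X(t) = log M_X(t) = 3*e^(t) - 3
dK/dt = 3*e^(t)
d^2K/dt^2 = 3*e^(t)
d^3K/dt^3 = 3*e^(t)

κ_3 = d^3K/dt^3 |_{t=0} = 3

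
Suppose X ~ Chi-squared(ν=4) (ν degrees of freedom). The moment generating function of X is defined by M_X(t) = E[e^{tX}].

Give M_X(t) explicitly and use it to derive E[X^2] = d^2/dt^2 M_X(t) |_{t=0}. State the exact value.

M_X(t) = (1 - 2*t)^(-2)
M′(t) = -4/(8*t^3 - 12*t^2 + 6*t - 1)
M′′(t) = 24/(16*t^4 - 32*t^3 + 24*t^2 - 8*t + 1)

E[X^2] = M′′(0) = 24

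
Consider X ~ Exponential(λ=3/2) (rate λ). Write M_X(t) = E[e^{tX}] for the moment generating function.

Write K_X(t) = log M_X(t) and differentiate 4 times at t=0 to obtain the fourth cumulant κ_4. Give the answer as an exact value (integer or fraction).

M_X(t) = 3/(2*(3/2 - t))
K_X(t) = log M_X(t) = -log(3/2 - t) - log(2) + log(3)
D^4[K](t) = 96/(16*t^4 - 96*t^3 + 216*t^2 - 216*t + 81)

κ_4 = D^4[K](0) = 32/27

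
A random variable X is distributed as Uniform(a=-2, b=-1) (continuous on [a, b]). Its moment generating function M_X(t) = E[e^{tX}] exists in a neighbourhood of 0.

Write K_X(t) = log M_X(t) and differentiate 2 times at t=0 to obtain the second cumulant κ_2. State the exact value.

κ_2 = K′′(0) = 1/12

M_X(t) = (e^(-t) - e^(-2*t))/t
K_X(t) = log M_X(t) = -log(t) + log(e^(-t) - e^(-2*t))
K′(t) = (-t*e^(t) + 2*t - e^(t) + 1)/(t*e^(t) - t)
K′′(t) = (-t^2*e^(t) + e^(2*t) - 2*e^(t) + 1)/(t^2*e^(2*t) - 2*t^2*e^(t) + t^2)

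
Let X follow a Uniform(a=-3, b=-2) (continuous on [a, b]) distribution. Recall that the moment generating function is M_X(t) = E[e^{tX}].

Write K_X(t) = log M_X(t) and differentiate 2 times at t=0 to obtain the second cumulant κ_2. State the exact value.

M_X(t) = (e^(-2*t) - e^(-3*t))/t
K_X(t) = log M_X(t) = -log(t) + log(e^(-2*t) - e^(-3*t))
D^2[K](t) = (-t^2*e^(t) + e^(2*t) - 2*e^(t) + 1)/(t^2*e^(2*t) - 2*t^2*e^(t) + t^2)

κ_2 = D^2[K](0) = 1/12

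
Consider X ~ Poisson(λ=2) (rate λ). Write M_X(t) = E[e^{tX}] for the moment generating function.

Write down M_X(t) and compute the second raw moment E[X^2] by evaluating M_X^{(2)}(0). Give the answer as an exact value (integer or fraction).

M_X(t) = e^(2*e^(t) - 2)
D^2[M](t) = (4*e^(2*t)*e^(2*e^(t)) + 2*e^(t)*e^(2*e^(t)))*e^(-2)

E[X^2] = D^2[M](0) = 6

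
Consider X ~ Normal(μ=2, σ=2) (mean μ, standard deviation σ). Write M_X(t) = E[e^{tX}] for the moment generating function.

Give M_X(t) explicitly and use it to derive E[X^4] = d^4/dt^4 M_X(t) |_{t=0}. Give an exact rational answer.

E[X^4] = D^4[M](0) = 160

M_X(t) = e^(2*t^2 + 2*t)
D^4[M](t) = 256*t^4*e^(2*t)*e^(2*t^2) + 512*t^3*e^(2*t)*e^(2*t^2) + 768*t^2*e^(2*t)*e^(2*t^2) + 512*t*e^(2*t)*e^(2*t^2) + 160*e^(2*t)*e^(2*t^2)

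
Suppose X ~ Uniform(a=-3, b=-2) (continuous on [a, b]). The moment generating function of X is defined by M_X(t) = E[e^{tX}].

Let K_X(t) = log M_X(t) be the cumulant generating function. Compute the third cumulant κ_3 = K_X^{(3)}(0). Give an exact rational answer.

κ_3 = d^3K/dt^3 |_{t=0} = 0

M_X(t) = (e^(-2*t) - e^(-3*t))/t
K_X(t) = log M_X(t) = -log(t) + log(e^(-2*t) - e^(-3*t))
dK/dt = (-2*t*e^(t) + 3*t - e^(t) + 1)/(t*e^(t) - t)
d^2K/dt^2 = (-t^2*e^(t) + e^(2*t) - 2*e^(t) + 1)/(t^2*e^(2*t) - 2*t^2*e^(t) + t^2)
d^3K/dt^3 = (t^3*e^(2*t) + t^3*e^(t) - 2*e^(3*t) + 6*e^(2*t) - 6*e^(t) + 2)/(t^3*e^(3*t) - 3*t^3*e^(2*t) + 3*t^3*e^(t) - t^3)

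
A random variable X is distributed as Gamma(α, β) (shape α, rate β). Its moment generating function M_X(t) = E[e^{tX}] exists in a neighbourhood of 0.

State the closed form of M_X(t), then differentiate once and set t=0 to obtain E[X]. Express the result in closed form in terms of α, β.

E[X] = D[M](0) = α/β

M_X(t) = (β/(β - t))^α
D[M](t) = -α*β^α*(1/(β - t))^α/(-β + t)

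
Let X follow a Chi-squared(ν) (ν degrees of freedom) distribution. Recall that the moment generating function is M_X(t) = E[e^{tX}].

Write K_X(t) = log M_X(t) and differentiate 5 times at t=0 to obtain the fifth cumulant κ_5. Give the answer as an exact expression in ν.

κ_5 = D^5[K](0) = 384*ν

M_X(t) = (1 - 2*t)^(-ν/2)
K_X(t) = log M_X(t) = -ν*log(1 - 2*t)/2
D^5[K](t) = -384*ν/(32*t^5 - 80*t^4 + 80*t^3 - 40*t^2 + 10*t - 1)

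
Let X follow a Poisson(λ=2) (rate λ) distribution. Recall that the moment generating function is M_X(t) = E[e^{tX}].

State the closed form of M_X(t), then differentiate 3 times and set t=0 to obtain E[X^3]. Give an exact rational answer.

E[X^3] = D^3[M](0) = 22

M_X(t) = e^(2*e^(t) - 2)
D^3[M](t) = (8*e^(3*t)*e^(2*e^(t)) + 12*e^(2*t)*e^(2*e^(t)) + 2*e^(t)*e^(2*e^(t)))*e^(-2)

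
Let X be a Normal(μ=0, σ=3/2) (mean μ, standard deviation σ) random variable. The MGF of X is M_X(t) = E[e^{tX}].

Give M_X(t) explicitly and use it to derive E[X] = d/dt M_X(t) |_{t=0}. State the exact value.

E[X] = D[M](0) = 0

M_X(t) = e^(9*t^2/8)
D[M](t) = 9*t*e^(9*t^2/8)/4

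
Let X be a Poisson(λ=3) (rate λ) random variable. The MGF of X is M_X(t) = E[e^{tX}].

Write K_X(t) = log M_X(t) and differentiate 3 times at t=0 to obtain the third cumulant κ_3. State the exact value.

κ_3 = K′′′(0) = 3

M_X(t) = e^(3*e^(t) - 3)
K_X(t) = log M_X(t) = 3*e^(t) - 3
K′(t) = 3*e^(t)
K′′(t) = 3*e^(t)
K′′′(t) = 3*e^(t)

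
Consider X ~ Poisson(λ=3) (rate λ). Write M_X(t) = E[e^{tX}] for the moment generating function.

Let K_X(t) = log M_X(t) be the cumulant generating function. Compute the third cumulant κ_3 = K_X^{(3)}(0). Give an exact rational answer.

M_X(t) = e^(3*e^(t) - 3)
K_X(t) = log M_X(t) = 3*e^(t) - 3
K′(t) = 3*e^(t)
K′′(t) = 3*e^(t)
K′′′(t) = 3*e^(t)

κ_3 = K′′′(0) = 3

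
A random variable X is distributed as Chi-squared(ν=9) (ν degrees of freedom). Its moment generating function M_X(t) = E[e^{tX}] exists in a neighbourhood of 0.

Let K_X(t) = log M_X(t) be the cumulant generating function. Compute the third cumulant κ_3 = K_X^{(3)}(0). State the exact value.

M_X(t) = (1 - 2*t)^(-9/2)
K_X(t) = log M_X(t) = -9*log(1 - 2*t)/2
dK/dt = -9/(2*t - 1)
d^2K/dt^2 = 18/(4*t^2 - 4*t + 1)
d^3K/dt^3 = -72/(8*t^3 - 12*t^2 + 6*t - 1)

κ_3 = d^3K/dt^3 |_{t=0} = 72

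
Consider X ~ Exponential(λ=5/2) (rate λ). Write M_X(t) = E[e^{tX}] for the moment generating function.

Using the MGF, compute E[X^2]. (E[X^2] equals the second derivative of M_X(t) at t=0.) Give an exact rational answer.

E[X^2] = M^(2)(0) = 8/25

M_X(t) = 5/(2*(5/2 - t))
M^(2)(t) = -40/(8*t^3 - 60*t^2 + 150*t - 125)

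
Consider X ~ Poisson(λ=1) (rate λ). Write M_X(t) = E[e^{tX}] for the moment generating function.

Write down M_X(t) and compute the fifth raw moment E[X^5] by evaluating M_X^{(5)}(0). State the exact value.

E[X^5] = M^(5)(0) = 52

M_X(t) = e^(e^(t) - 1)
M^(5)(t) = (e^(5*t)*e^(e^(t)) + 10*e^(4*t)*e^(e^(t)) + 25*e^(3*t)*e^(e^(t)) + 15*e^(2*t)*e^(e^(t)) + e^(t)*e^(e^(t)))*e^(-1)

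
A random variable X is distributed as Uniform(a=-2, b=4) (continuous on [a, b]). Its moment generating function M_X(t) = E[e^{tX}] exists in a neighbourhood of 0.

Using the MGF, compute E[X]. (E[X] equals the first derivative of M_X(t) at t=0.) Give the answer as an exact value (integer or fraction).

M_X(t) = (e^(4*t) - e^(-2*t))/(6*t)
M^(1)(t) = (4*t*e^(6*t) + 2*t - e^(6*t) + 1)*e^(-2*t)/(6*t^2)

E[X] = M^(1)(0) = 1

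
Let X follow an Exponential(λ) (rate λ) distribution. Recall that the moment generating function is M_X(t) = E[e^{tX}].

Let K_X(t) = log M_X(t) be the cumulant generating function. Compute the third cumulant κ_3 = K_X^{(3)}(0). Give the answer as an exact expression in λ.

κ_3 = d^3K/dt^3 |_{t=0} = 2/λ^3

M_X(t) = λ/(λ - t)
K_X(t) = log M_X(t) = log(λ) - log(λ - t)
dK/dt = -1/(-λ + t)
d^2K/dt^2 = 1/(λ^2 - 2*λ*t + t^2)
d^3K/dt^3 = -2/(-λ^3 + 3*λ^2*t - 3*λ*t^2 + t^3)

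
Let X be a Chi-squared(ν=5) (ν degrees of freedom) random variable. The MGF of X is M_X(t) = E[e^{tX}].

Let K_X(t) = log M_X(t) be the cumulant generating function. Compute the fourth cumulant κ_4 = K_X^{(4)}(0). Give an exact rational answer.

κ_4 = D^4[K](0) = 240

M_X(t) = (1 - 2*t)^(-5/2)
K_X(t) = log M_X(t) = -5*log(1 - 2*t)/2
D^4[K](t) = 240/(16*t^4 - 32*t^3 + 24*t^2 - 8*t + 1)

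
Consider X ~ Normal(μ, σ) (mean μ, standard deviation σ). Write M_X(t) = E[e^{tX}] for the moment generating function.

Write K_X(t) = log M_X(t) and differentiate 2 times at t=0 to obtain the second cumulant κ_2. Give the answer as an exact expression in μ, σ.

M_X(t) = e^(μ*t + σ^2*t^2/2)
K_X(t) = log M_X(t) = μ*t + σ^2*t^2/2
dK/dt = μ + σ^2*t
d^2K/dt^2 = σ^2

κ_2 = d^2K/dt^2 |_{t=0} = σ^2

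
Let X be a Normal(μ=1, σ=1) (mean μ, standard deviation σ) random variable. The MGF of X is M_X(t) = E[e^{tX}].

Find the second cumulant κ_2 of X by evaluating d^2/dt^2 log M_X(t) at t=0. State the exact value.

κ_2 = K^(2)(0) = 1

M_X(t) = e^(t^2/2 + t)
K_X(t) = log M_X(t) = t^2/2 + t
K^(2)(t) = 1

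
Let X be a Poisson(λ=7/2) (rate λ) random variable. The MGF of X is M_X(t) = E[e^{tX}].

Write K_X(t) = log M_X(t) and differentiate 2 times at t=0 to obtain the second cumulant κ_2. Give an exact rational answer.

M_X(t) = e^(7*e^(t)/2 - 7/2)
K_X(t) = log M_X(t) = 7*e^(t)/2 - 7/2
K′(t) = 7*e^(t)/2
K′′(t) = 7*e^(t)/2

κ_2 = K′′(0) = 7/2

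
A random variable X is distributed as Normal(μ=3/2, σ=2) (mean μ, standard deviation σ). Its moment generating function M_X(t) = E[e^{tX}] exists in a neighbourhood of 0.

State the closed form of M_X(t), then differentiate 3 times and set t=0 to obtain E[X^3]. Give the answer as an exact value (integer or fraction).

M_X(t) = e^(2*t^2 + 3*t/2)
dM/dt = 4*t*e^(3*t/2)*e^(2*t^2) + 3*e^(3*t/2)*e^(2*t^2)/2
d^2M/dt^2 = 16*t^2*e^(3*t/2)*e^(2*t^2) + 12*t*e^(3*t/2)*e^(2*t^2) + 25*e^(3*t/2)*e^(2*t^2)/4
d^3M/dt^3 = 64*t^3*e^(3*t/2)*e^(2*t^2) + 72*t^2*e^(3*t/2)*e^(2*t^2) + 75*t*e^(3*t/2)*e^(2*t^2) + 171*e^(3*t/2)*e^(2*t^2)/8

E[X^3] = d^3M/dt^3 |_{t=0} = 171/8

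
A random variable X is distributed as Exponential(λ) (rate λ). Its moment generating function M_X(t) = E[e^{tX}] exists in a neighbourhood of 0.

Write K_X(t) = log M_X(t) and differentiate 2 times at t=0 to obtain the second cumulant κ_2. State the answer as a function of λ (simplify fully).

κ_2 = K^(2)(0) = λ^(-2)

M_X(t) = λ/(λ - t)
K_X(t) = log M_X(t) = log(λ) - log(λ - t)
K^(2)(t) = 1/(λ^2 - 2*λ*t + t^2)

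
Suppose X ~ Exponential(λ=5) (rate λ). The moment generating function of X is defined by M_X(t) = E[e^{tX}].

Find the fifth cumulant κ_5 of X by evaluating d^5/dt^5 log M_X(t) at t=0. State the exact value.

κ_5 = d^5K/dt^5 |_{t=0} = 24/3125

M_X(t) = 5/(5 - t)
K_X(t) = log M_X(t) = -log(5 - t) + log(5)
dK/dt = -1/(t - 5)
d^2K/dt^2 = 1/(t^2 - 10*t + 25)
d^3K/dt^3 = -2/(t^3 - 15*t^2 + 75*t - 125)
d^4K/dt^4 = 6/(t^4 - 20*t^3 + 150*t^2 - 500*t + 625)
d^5K/dt^5 = -24/(t^5 - 25*t^4 + 250*t^3 - 1250*t^2 + 3125*t - 3125)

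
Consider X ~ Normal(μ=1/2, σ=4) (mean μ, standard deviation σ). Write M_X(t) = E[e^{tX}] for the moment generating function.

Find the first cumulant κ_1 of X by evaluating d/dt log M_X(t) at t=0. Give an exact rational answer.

M_X(t) = e^(8*t^2 + t/2)
K_X(t) = log M_X(t) = 8*t^2 + t/2
dK/dt = 16*t + 1/2

κ_1 = dK/dt |_{t=0} = 1/2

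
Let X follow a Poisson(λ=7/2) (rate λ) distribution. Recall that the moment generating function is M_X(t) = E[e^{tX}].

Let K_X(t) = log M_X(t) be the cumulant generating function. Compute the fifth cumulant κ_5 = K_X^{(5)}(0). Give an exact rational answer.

M_X(t) = e^(7*e^(t)/2 - 7/2)
K_X(t) = log M_X(t) = 7*e^(t)/2 - 7/2
K′(t) = 7*e^(t)/2
K′′(t) = 7*e^(t)/2
K′′′(t) = 7*e^(t)/2
K′′′′(t) = 7*e^(t)/2
K′′′′′(t) = 7*e^(t)/2

κ_5 = K′′′′′(0) = 7/2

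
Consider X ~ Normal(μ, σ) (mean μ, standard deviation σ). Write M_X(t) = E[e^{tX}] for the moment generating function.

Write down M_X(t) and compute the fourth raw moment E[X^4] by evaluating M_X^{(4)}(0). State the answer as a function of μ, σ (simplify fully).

M_X(t) = e^(μ*t + σ^2*t^2/2)
dM/dt = μ*e^(μ*t)*e^(σ^2*t^2/2) + σ^2*t*e^(μ*t)*e^(σ^2*t^2/2)
d^2M/dt^2 = μ^2*e^(μ*t)*e^(σ^2*t^2/2) + 2*μ*σ^2*t*e^(μ*t)*e^(σ^2*t^2/2) + σ^4*t^2*e^(μ*t)*e^(σ^2*t^2/2) + σ^2*e^(μ*t)*e^(σ^2*t^2/2)

E[X^4] = d^4M/dt^4 |_{t=0} = μ^4 + 6*μ^2*σ^2 + 3*σ^4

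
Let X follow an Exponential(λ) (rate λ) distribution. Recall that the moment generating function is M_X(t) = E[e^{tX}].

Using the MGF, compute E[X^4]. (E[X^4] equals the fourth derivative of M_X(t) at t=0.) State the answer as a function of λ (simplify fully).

M_X(t) = λ/(λ - t)
M^(4)(t) = -24*λ/(-λ^5 + 5*λ^4*t - 10*λ^3*t^2 + 10*λ^2*t^3 - 5*λ*t^4 + t^5)

E[X^4] = M^(4)(0) = 24/λ^4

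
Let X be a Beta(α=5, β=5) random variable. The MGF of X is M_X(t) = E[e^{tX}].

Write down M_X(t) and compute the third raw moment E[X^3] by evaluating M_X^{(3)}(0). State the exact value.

M_X(t) = ₁F₁(5; 10; t)
D^3[M](t) = 7*₁F₁(8; 13; t)/44

E[X^3] = D^3[M](0) = 7/44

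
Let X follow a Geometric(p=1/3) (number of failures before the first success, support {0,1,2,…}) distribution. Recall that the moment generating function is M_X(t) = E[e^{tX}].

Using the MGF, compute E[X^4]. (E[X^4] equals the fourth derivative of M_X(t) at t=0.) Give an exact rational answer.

E[X^4] = M′′′′(0) = 730

M_X(t) = 1/(3*(1 - 2*e^(t)/3))
M′(t) = 2*e^(t)/(4*e^(2*t) - 12*e^(t) + 9)
M′′(t) = (-4*e^(2*t) - 6*e^(t))/(8*e^(3*t) - 36*e^(2*t) + 54*e^(t) - 27)
M′′′(t) = (8*e^(3*t) + 48*e^(2*t) + 18*e^(t))/(16*e^(4*t) - 96*e^(3*t) + 216*e^(2*t) - 216*e^(t) + 81)
M′′′′(t) = (-16*e^(4*t) - 264*e^(3*t) - 396*e^(2*t) - 54*e^(t))/(32*e^(5*t) - 240*e^(4*t) + 720*e^(3*t) - 1080*e^(2*t) + 810*e^(t) - 243)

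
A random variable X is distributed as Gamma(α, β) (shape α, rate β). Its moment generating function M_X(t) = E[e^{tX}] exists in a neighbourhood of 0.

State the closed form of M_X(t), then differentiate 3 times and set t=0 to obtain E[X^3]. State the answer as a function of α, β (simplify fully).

M_X(t) = (β/(β - t))^α
D^3[M](t) = (-α^3*β^α*(1/(β - t))^α - 3*α^2*β^α*(1/(β - t))^α - 2*α*β^α*(1/(β - t))^α)/(-β^3 + 3*β^2*t - 3*β*t^2 + t^3)

E[X^3] = D^3[M](0) = α*(α^2 + 3*α + 2)/β^3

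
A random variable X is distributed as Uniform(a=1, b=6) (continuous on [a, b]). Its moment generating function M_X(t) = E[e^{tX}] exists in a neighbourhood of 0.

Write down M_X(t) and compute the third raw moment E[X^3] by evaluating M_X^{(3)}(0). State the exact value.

M_X(t) = (e^(6*t) - e^(t))/(5*t)
dM/dt = (6*t*e^(6*t) - t*e^(t) - e^(6*t) + e^(t))/(5*t^2)
d^2M/dt^2 = (36*t^2*e^(6*t) - t^2*e^(t) - 12*t*e^(6*t) + 2*t*e^(t) + 2*e^(6*t) - 2*e^(t))/(5*t^3)
d^3M/dt^3 = (216*t^3*e^(6*t) - t^3*e^(t) - 108*t^2*e^(6*t) + 3*t^2*e^(t) + 36*t*e^(6*t) - 6*t*e^(t) - 6*e^(6*t) + 6*e^(t))/(5*t^4)

E[X^3] = d^3M/dt^3 |_{t=0} = 259/4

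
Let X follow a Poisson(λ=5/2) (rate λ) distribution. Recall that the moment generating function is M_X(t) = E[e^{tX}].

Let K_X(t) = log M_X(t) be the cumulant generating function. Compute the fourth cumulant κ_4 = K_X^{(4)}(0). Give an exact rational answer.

M_X(t) = e^(5*e^(t)/2 - 5/2)
K_X(t) = log M_X(t) = 5*e^(t)/2 - 5/2
K^(4)(t) = 5*e^(t)/2

κ_4 = K^(4)(0) = 5/2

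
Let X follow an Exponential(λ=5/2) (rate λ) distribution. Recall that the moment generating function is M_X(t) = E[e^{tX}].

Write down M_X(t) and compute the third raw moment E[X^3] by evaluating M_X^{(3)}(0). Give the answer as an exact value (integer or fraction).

M_X(t) = 5/(2*(5/2 - t))
M^(3)(t) = 240/(16*t^4 - 160*t^3 + 600*t^2 - 1000*t + 625)

E[X^3] = M^(3)(0) = 48/125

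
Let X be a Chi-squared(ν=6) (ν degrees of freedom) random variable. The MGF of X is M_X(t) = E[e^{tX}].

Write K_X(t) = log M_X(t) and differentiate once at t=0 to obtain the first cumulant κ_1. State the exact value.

κ_1 = K′(0) = 6

M_X(t) = (1 - 2*t)^(-3)
K_X(t) = log M_X(t) = -3*log(1 - 2*t)
K′(t) = -6/(2*t - 1)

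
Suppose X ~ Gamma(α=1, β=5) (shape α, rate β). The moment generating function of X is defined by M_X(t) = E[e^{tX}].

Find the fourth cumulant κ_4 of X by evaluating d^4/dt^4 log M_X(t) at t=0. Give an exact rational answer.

κ_4 = d^4K/dt^4 |_{t=0} = 6/625

M_X(t) = 5/(5 - t)
K_X(t) = log M_X(t) = -log(5 - t) + log(5)
dK/dt = -1/(t - 5)
d^2K/dt^2 = 1/(t^2 - 10*t + 25)
d^3K/dt^3 = -2/(t^3 - 15*t^2 + 75*t - 125)
d^4K/dt^4 = 6/(t^4 - 20*t^3 + 150*t^2 - 500*t + 625)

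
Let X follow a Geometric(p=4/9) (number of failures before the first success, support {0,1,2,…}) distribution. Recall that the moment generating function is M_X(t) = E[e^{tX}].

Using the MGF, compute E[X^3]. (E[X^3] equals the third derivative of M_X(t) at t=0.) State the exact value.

M_X(t) = 4/(9*(1 - 5*e^(t)/9))
D^3[M](t) = (500*e^(3*t) + 3600*e^(2*t) + 1620*e^(t))/(625*e^(4*t) - 4500*e^(3*t) + 12150*e^(2*t) - 14580*e^(t) + 6561)

E[X^3] = D^3[M](0) = 715/32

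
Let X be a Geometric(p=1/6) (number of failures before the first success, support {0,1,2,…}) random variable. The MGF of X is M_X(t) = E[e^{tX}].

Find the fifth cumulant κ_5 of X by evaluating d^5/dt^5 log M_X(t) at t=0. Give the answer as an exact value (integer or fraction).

κ_5 = K′′′′′(0) = 119130

M_X(t) = 1/(6*(1 - 5*e^(t)/6))
K_X(t) = log M_X(t) = -log(1 - 5*e^(t)/6) - log(6)
K′(t) = -5*e^(t)/(5*e^(t) - 6)
K′′(t) = 30*e^(t)/(25*e^(2*t) - 60*e^(t) + 36)
K′′′(t) = (-150*e^(2*t) - 180*e^(t))/(125*e^(3*t) - 450*e^(2*t) + 540*e^(t) - 216)
K′′′′(t) = (750*e^(3*t) + 3600*e^(2*t) + 1080*e^(t))/(625*e^(4*t) - 3000*e^(3*t) + 5400*e^(2*t) - 4320*e^(t) + 1296)
K′′′′′(t) = (-3750*e^(4*t) - 49500*e^(3*t) - 59400*e^(2*t) - 6480*e^(t))/(3125*e^(5*t) - 18750*e^(4*t) + 45000*e^(3*t) - 54000*e^(2*t) + 32400*e^(t) - 7776)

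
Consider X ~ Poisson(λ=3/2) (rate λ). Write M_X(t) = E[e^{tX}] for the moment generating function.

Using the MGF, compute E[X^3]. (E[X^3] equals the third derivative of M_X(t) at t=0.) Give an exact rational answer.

M_X(t) = e^(3*e^(t)/2 - 3/2)
M^(3)(t) = (27*e^(3*t)*e^(3*e^(t)/2) + 54*e^(2*t)*e^(3*e^(t)/2) + 12*e^(t)*e^(3*e^(t)/2))*e^(-3/2)/8

E[X^3] = M^(3)(0) = 93/8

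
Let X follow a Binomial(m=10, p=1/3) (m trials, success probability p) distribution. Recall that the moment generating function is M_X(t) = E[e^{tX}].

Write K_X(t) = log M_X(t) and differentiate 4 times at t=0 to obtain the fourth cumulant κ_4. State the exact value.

M_X(t) = (e^(t)/3 + 2/3)^10
K_X(t) = log M_X(t) = 10*log(e^(t)/3 + 2/3)
K′(t) = 10*e^(t)/(e^(t) + 2)
K′′(t) = 20*e^(t)/(e^(2*t) + 4*e^(t) + 4)
K′′′(t) = (-20*e^(2*t) + 40*e^(t))/(e^(3*t) + 6*e^(2*t) + 12*e^(t) + 8)
K′′′′(t) = (20*e^(3*t) - 160*e^(2*t) + 80*e^(t))/(e^(4*t) + 8*e^(3*t) + 24*e^(2*t) + 32*e^(t) + 16)

κ_4 = K′′′′(0) = -20/27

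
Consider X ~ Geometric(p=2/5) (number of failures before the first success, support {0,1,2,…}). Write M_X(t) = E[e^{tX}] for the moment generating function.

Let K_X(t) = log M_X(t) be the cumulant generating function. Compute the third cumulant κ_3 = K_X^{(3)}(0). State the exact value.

M_X(t) = 2/(5*(1 - 3*e^(t)/5))
K_X(t) = log M_X(t) = -log(1 - 3*e^(t)/5) - log(5) + log(2)
K^(3)(t) = (-45*e^(2*t) - 75*e^(t))/(27*e^(3*t) - 135*e^(2*t) + 225*e^(t) - 125)

κ_3 = K^(3)(0) = 15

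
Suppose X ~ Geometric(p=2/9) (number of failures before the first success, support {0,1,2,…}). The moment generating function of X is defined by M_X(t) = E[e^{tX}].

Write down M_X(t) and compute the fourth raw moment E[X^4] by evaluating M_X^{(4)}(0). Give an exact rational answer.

M_X(t) = 2/(9*(1 - 7*e^(t)/9))
M′(t) = 14*e^(t)/(49*e^(2*t) - 126*e^(t) + 81)
M′′(t) = (-98*e^(2*t) - 126*e^(t))/(343*e^(3*t) - 1323*e^(2*t) + 1701*e^(t) - 729)
M′′′(t) = (686*e^(3*t) + 3528*e^(2*t) + 1134*e^(t))/(2401*e^(4*t) - 12348*e^(3*t) + 23814*e^(2*t) - 20412*e^(t) + 6561)
M′′′′(t) = (-4802*e^(4*t) - 67914*e^(3*t) - 87318*e^(2*t) - 10206*e^(t))/(16807*e^(5*t) - 108045*e^(4*t) + 277830*e^(3*t) - 357210*e^(2*t) + 229635*e^(t) - 59049)

E[X^4] = M′′′′(0) = 5320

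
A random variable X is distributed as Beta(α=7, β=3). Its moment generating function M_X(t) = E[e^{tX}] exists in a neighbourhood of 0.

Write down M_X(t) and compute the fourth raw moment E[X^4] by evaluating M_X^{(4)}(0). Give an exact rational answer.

E[X^4] = M′′′′(0) = 42/143

M_X(t) = ₁F₁(7; 10; t)
M′(t) = 7*₁F₁(8; 11; t)/10
M′′(t) = 28*₁F₁(9; 12; t)/55
M′′′(t) = 21*₁F₁(10; 13; t)/55
M′′′′(t) = 42*₁F₁(11; 14; t)/143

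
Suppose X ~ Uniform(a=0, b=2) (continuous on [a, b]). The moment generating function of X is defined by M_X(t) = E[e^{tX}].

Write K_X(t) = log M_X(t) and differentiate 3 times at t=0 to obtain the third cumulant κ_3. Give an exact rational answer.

κ_3 = D^3[K](0) = 0

M_X(t) = (e^(2*t) - 1)/(2*t)
K_X(t) = log M_X(t) = -log(t) + log(e^(2*t) - 1) - log(2)
D^3[K](t) = (8*t^3*e^(4*t) + 8*t^3*e^(2*t) - 2*e^(6*t) + 6*e^(4*t) - 6*e^(2*t) + 2)/(t^3*e^(6*t) - 3*t^3*e^(4*t) + 3*t^3*e^(2*t) - t^3)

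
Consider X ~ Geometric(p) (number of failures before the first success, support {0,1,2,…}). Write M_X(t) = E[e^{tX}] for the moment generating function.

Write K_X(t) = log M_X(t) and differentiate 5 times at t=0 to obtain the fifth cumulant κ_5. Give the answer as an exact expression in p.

κ_5 = d^5K/dt^5 |_{t=0} = (p^4 - 15*p^3 + 50*p^2 - 60*p + 24)/p^5

M_X(t) = p/(-(1 - p)*e^(t) + 1)
K_X(t) = log M_X(t) = log(p) - log(-(1 - p)*e^(t) + 1)
dK/dt = (-p*e^(t) + e^(t))/(p*e^(t) - e^(t) + 1)
d^2K/dt^2 = (-p*e^(t) + e^(t))/(p^2*e^(2*t) - 2*p*e^(2*t) + 2*p*e^(t) + e^(2*t) - 2*e^(t) + 1)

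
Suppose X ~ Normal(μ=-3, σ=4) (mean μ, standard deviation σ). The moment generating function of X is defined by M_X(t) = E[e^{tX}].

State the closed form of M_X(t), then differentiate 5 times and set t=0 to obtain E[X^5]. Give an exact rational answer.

M_X(t) = e^(8*t^2 - 3*t)
M^(5)(t) = (1048576*t^5*e^(8*t^2) - 983040*t^4*e^(8*t^2) + 1024000*t^3*e^(8*t^2) - 437760*t^2*e^(8*t^2) + 137040*t*e^(8*t^2) - 16083*e^(8*t^2))*e^(-3*t)

E[X^5] = M^(5)(0) = -16083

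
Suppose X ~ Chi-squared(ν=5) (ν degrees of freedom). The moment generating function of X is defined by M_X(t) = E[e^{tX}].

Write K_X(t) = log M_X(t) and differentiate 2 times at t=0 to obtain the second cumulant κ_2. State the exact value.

κ_2 = K′′(0) = 10

M_X(t) = (1 - 2*t)^(-5/2)
K_X(t) = log M_X(t) = -5*log(1 - 2*t)/2
K′(t) = -5/(2*t - 1)
K′′(t) = 10/(4*t^2 - 4*t + 1)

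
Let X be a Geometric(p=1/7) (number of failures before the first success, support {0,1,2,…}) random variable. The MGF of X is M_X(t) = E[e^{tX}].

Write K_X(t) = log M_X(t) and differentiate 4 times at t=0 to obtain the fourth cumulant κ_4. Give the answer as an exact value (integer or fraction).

M_X(t) = 1/(7*(1 - 6*e^(t)/7))
K_X(t) = log M_X(t) = -log(1 - 6*e^(t)/7) - log(7)
K^(4)(t) = (1512*e^(3*t) + 7056*e^(2*t) + 2058*e^(t))/(1296*e^(4*t) - 6048*e^(3*t) + 10584*e^(2*t) - 8232*e^(t) + 2401)

κ_4 = K^(4)(0) = 10626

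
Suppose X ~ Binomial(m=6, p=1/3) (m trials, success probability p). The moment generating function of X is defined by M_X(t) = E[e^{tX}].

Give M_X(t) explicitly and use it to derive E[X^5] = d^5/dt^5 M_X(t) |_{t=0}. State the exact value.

M_X(t) = (e^(t)/3 + 2/3)^6
M′(t) = 2*e^(6*t)/243 + 20*e^(5*t)/243 + 80*e^(4*t)/243 + 160*e^(3*t)/243 + 160*e^(2*t)/243 + 64*e^(t)/243
M′′(t) = 4*e^(6*t)/81 + 100*e^(5*t)/243 + 320*e^(4*t)/243 + 160*e^(3*t)/81 + 320*e^(2*t)/243 + 64*e^(t)/243
M′′′(t) = 8*e^(6*t)/27 + 500*e^(5*t)/243 + 1280*e^(4*t)/243 + 160*e^(3*t)/27 + 640*e^(2*t)/243 + 64*e^(t)/243
M′′′′(t) = 16*e^(6*t)/9 + 2500*e^(5*t)/243 + 5120*e^(4*t)/243 + 160*e^(3*t)/9 + 1280*e^(2*t)/243 + 64*e^(t)/243
M′′′′′(t) = 32*e^(6*t)/3 + 12500*e^(5*t)/243 + 20480*e^(4*t)/243 + 160*e^(3*t)/3 + 2560*e^(2*t)/243 + 64*e^(t)/243

E[X^5] = M′′′′′(0) = 5684/27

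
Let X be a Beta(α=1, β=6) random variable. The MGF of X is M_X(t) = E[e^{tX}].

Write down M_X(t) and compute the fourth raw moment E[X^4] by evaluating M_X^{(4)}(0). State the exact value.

M_X(t) = ₁F₁(1; 7; t)
dM/dt = ₁F₁(2; 8; t)/7
d^2M/dt^2 = ₁F₁(3; 9; t)/28
d^3M/dt^3 = ₁F₁(4; 10; t)/84
d^4M/dt^4 = ₁F₁(5; 11; t)/210

E[X^4] = d^4M/dt^4 |_{t=0} = 1/210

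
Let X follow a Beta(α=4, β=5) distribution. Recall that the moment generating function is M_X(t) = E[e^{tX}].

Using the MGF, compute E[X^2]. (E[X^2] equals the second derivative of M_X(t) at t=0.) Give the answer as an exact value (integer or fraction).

M_X(t) = ₁F₁(4; 9; t)
D^2[M](t) = 2*₁F₁(6; 11; t)/9

E[X^2] = D^2[M](0) = 2/9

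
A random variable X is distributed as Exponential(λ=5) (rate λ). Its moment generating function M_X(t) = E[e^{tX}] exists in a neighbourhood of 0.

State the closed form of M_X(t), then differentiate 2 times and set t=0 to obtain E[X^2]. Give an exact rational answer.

E[X^2] = M′′(0) = 2/25

M_X(t) = 5/(5 - t)
M′(t) = 5/(t^2 - 10*t + 25)
M′′(t) = -10/(t^3 - 15*t^2 + 75*t - 125)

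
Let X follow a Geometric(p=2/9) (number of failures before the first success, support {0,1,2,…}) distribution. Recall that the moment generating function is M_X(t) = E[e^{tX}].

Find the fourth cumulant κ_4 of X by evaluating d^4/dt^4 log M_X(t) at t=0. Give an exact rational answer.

κ_4 = D^4[K](0) = 12033/8

M_X(t) = 2/(9*(1 - 7*e^(t)/9))
K_X(t) = log M_X(t) = -log(1 - 7*e^(t)/9) - 2*log(3) + log(2)
D^4[K](t) = (3087*e^(3*t) + 15876*e^(2*t) + 5103*e^(t))/(2401*e^(4*t) - 12348*e^(3*t) + 23814*e^(2*t) - 20412*e^(t) + 6561)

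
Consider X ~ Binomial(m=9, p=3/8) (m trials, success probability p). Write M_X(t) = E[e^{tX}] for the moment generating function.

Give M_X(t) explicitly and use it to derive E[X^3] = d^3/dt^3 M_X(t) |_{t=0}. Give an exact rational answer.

M_X(t) = (3*e^(t)/8 + 5/8)^9

E[X^3] = d^3M/dt^3 |_{t=0} = 3861/64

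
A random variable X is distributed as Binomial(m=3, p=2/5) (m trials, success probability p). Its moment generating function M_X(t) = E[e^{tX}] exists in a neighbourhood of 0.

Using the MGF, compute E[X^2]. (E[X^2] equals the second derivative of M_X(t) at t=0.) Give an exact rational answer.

M_X(t) = (2*e^(t)/5 + 3/5)^3
M^(2)(t) = 72*e^(3*t)/125 + 144*e^(2*t)/125 + 54*e^(t)/125

E[X^2] = M^(2)(0) = 54/25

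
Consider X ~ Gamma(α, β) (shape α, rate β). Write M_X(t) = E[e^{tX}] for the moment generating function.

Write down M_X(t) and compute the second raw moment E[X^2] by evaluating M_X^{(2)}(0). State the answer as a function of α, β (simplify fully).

E[X^2] = M′′(0) = α*(α + 1)/β^2

M_X(t) = (β/(β - t))^α
M′(t) = -α*β^α*(1/(β - t))^α/(-β + t)
M′′(t) = (α^2*β^α*(1/(β - t))^α + α*β^α*(1/(β - t))^α)/(β^2 - 2*β*t + t^2)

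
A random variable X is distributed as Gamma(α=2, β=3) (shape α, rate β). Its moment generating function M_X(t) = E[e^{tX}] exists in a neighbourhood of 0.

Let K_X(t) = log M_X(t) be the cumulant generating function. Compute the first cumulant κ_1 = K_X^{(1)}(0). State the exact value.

M_X(t) = 9/(3 - t)^2
K_X(t) = log M_X(t) = -2*log(3 - t) + 2*log(3)
K′(t) = -2/(t - 3)

κ_1 = K′(0) = 2/3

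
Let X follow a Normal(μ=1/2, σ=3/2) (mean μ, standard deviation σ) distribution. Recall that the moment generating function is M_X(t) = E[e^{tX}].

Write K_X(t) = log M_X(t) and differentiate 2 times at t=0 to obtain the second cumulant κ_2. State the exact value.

M_X(t) = e^(9*t^2/8 + t/2)
K_X(t) = log M_X(t) = 9*t^2/8 + t/2
D^2[K](t) = 9/4

κ_2 = D^2[K](0) = 9/4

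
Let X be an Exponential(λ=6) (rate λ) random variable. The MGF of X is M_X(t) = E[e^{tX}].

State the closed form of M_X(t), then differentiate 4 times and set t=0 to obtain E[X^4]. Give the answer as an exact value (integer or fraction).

M_X(t) = 6/(6 - t)
M′(t) = 6/(t^2 - 12*t + 36)
M′′(t) = -12/(t^3 - 18*t^2 + 108*t - 216)
M′′′(t) = 36/(t^4 - 24*t^3 + 216*t^2 - 864*t + 1296)
M′′′′(t) = -144/(t^5 - 30*t^4 + 360*t^3 - 2160*t^2 + 6480*t - 7776)

E[X^4] = M′′′′(0) = 1/54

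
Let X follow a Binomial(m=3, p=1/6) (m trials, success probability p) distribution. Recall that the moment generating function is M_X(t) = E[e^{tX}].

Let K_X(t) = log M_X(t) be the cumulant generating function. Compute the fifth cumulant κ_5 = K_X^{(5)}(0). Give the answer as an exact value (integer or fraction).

M_X(t) = (e^(t)/6 + 5/6)^3
K_X(t) = log M_X(t) = 3*log(e^(t)/6 + 5/6)
dK/dt = 3*e^(t)/(e^(t) + 5)
d^2K/dt^2 = 15*e^(t)/(e^(2*t) + 10*e^(t) + 25)
d^3K/dt^3 = (-15*e^(2*t) + 75*e^(t))/(e^(3*t) + 15*e^(2*t) + 75*e^(t) + 125)
d^4K/dt^4 = (15*e^(3*t) - 300*e^(2*t) + 375*e^(t))/(e^(4*t) + 20*e^(3*t) + 150*e^(2*t) + 500*e^(t) + 625)
d^5K/dt^5 = (-15*e^(4*t) + 825*e^(3*t) - 4125*e^(2*t) + 1875*e^(t))/(e^(5*t) + 25*e^(4*t) + 250*e^(3*t) + 1250*e^(2*t) + 3125*e^(t) + 3125)

κ_5 = d^5K/dt^5 |_{t=0} = -5/27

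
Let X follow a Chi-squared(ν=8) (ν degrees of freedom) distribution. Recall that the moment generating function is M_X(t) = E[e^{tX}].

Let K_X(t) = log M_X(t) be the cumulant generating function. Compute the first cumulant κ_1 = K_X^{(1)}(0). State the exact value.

κ_1 = D[K](0) = 8

M_X(t) = (1 - 2*t)^(-4)
K_X(t) = log M_X(t) = -4*log(1 - 2*t)
D[K](t) = -8/(2*t - 1)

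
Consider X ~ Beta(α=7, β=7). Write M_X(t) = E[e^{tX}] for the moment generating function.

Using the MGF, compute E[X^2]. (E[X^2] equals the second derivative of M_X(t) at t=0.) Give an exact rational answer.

M_X(t) = ₁F₁(7; 14; t)
M′(t) = ₁F₁(8; 15; t)/2
M′′(t) = 4*₁F₁(9; 16; t)/15

E[X^2] = M′′(0) = 4/15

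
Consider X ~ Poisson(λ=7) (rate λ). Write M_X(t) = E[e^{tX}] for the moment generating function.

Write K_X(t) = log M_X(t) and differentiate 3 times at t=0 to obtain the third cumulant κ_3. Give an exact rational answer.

M_X(t) = e^(7*e^(t) - 7)
K_X(t) = log M_X(t) = 7*e^(t) - 7
D^3[K](t) = 7*e^(t)

κ_3 = D^3[K](0) = 7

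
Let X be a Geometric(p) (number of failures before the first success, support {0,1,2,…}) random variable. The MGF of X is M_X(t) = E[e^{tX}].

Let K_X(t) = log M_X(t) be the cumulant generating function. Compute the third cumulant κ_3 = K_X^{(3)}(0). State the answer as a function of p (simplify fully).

M_X(t) = p/(-(1 - p)*e^(t) + 1)
K_X(t) = log M_X(t) = log(p) - log(-(1 - p)*e^(t) + 1)

κ_3 = D^3[K](0) = (p^2 - 3*p + 2)/p^3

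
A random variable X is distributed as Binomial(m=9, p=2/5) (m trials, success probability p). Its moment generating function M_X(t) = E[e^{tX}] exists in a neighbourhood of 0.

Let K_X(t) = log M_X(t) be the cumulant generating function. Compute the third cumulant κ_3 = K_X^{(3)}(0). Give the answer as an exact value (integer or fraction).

M_X(t) = (2*e^(t)/5 + 3/5)^9
K_X(t) = log M_X(t) = 9*log(2*e^(t)/5 + 3/5)
K^(3)(t) = (-108*e^(2*t) + 162*e^(t))/(8*e^(3*t) + 36*e^(2*t) + 54*e^(t) + 27)

κ_3 = K^(3)(0) = 54/125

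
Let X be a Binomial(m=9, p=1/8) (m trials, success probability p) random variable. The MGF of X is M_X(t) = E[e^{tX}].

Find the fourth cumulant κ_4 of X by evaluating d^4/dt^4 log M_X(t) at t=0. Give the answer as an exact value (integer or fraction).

M_X(t) = (e^(t)/8 + 7/8)^9
K_X(t) = log M_X(t) = 9*log(e^(t)/8 + 7/8)
K′(t) = 9*e^(t)/(e^(t) + 7)
K′′(t) = 63*e^(t)/(e^(2*t) + 14*e^(t) + 49)
K′′′(t) = (-63*e^(2*t) + 441*e^(t))/(e^(3*t) + 21*e^(2*t) + 147*e^(t) + 343)
K′′′′(t) = (63*e^(3*t) - 1764*e^(2*t) + 3087*e^(t))/(e^(4*t) + 28*e^(3*t) + 294*e^(2*t) + 1372*e^(t) + 2401)

κ_4 = K′′′′(0) = 693/2048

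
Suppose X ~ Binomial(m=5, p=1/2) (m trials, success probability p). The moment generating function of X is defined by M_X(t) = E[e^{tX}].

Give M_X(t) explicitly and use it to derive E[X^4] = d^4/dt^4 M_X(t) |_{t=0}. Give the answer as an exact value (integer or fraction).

E[X^4] = d^4M/dt^4 |_{t=0} = 90

M_X(t) = (e^(t)/2 + 1/2)^5
dM/dt = 5*e^(5*t)/32 + 5*e^(4*t)/8 + 15*e^(3*t)/16 + 5*e^(2*t)/8 + 5*e^(t)/32
d^2M/dt^2 = 25*e^(5*t)/32 + 5*e^(4*t)/2 + 45*e^(3*t)/16 + 5*e^(2*t)/4 + 5*e^(t)/32
d^3M/dt^3 = 125*e^(5*t)/32 + 10*e^(4*t) + 135*e^(3*t)/16 + 5*e^(2*t)/2 + 5*e^(t)/32
d^4M/dt^4 = 625*e^(5*t)/32 + 40*e^(4*t) + 405*e^(3*t)/16 + 5*e^(2*t) + 5*e^(t)/32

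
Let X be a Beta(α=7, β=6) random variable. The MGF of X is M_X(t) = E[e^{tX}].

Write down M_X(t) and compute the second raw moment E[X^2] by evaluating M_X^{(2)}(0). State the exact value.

E[X^2] = M′′(0) = 4/13

M_X(t) = ₁F₁(7; 13; t)
M′(t) = 7*₁F₁(8; 14; t)/13
M′′(t) = 4*₁F₁(9; 15; t)/13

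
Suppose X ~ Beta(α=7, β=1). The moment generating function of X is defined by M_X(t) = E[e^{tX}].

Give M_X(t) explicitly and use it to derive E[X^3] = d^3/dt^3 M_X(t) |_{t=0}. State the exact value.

E[X^3] = D^3[M](0) = 7/10

M_X(t) = ₁F₁(7; 8; t)
D^3[M](t) = 7*₁F₁(10; 11; t)/10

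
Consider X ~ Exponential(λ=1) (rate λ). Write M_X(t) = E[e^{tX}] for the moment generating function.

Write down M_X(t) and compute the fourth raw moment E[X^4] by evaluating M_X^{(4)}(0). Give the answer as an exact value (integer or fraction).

E[X^4] = M′′′′(0) = 24

M_X(t) = 1/(1 - t)
M′(t) = 1/(t^2 - 2*t + 1)
M′′(t) = -2/(t^3 - 3*t^2 + 3*t - 1)
M′′′(t) = 6/(t^4 - 4*t^3 + 6*t^2 - 4*t + 1)
M′′′′(t) = -24/(t^5 - 5*t^4 + 10*t^3 - 10*t^2 + 5*t - 1)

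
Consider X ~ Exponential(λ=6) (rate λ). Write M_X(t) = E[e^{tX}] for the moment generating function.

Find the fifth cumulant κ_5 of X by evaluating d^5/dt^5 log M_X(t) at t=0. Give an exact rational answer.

κ_5 = D^5[K](0) = 1/324

M_X(t) = 6/(6 - t)
K_X(t) = log M_X(t) = -log(6 - t) + log(6)
D^5[K](t) = -24/(t^5 - 30*t^4 + 360*t^3 - 2160*t^2 + 6480*t - 7776)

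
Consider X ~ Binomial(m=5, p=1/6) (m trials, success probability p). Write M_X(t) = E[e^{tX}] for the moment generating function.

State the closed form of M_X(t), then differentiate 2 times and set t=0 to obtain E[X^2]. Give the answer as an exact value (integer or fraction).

M_X(t) = (e^(t)/6 + 5/6)^5
dM/dt = 5*e^(5*t)/7776 + 25*e^(4*t)/1944 + 125*e^(3*t)/1296 + 625*e^(2*t)/1944 + 3125*e^(t)/7776
d^2M/dt^2 = 25*e^(5*t)/7776 + 25*e^(4*t)/486 + 125*e^(3*t)/432 + 625*e^(2*t)/972 + 3125*e^(t)/7776

E[X^2] = d^2M/dt^2 |_{t=0} = 25/18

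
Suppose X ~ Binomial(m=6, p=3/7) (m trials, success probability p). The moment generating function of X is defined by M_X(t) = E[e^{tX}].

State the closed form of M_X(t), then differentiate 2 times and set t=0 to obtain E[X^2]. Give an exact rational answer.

E[X^2] = M^(2)(0) = 396/49

M_X(t) = (3*e^(t)/7 + 4/7)^6
M^(2)(t) = 26244*e^(6*t)/117649 + 145800*e^(5*t)/117649 + 311040*e^(4*t)/117649 + 311040*e^(3*t)/117649 + 138240*e^(2*t)/117649 + 18432*e^(t)/117649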